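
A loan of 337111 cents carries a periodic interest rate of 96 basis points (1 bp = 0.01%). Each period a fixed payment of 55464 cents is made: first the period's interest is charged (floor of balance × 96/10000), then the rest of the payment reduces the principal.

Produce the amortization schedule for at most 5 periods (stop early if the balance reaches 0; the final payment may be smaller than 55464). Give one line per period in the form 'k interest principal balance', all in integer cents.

1. interest=⌊337111·96/10000⌋=3236; principal=55464-3236=52228; balance=337111-52228=284883
2. interest=⌊284883·96/10000⌋=2734; principal=55464-2734=52730; balance=284883-52730=232153
3. interest=⌊232153·96/10000⌋=2228; principal=55464-2228=53236; balance=232153-53236=178917
4. interest=⌊178917·96/10000⌋=1717; principal=55464-1717=53747; balance=178917-53747=125170
5. interest=⌊125170·96/10000⌋=1201; principal=55464-1201=54263; balance=125170-54263=70907

1 3236 52228 284883
2 2734 52730 232153
3 2228 53236 178917
4 1717 53747 125170
5 1201 54263 70907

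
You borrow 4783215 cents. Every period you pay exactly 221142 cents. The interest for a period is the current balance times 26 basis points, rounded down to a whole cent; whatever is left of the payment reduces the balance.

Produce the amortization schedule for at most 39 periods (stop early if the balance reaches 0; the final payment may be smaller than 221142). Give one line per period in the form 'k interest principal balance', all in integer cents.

1 12436 208706 4574509
2 11893 209249 4365260
3 11349 209793 4155467
4 10804 210338 3945129
5 10257 210885 3734244
6 9709 211433 3522811
7 9159 211983 3310828
8 8608 212534 3098294
9 8055 213087 2885207
10 7501 213641 2671566
11 6946 214196 2457370
12 6389 214753 2242617
13 5830 215312 2027305
14 5270 215872 1811433
15 4709 216433 1595000
16 4147 216995 1378005
17 3582 217560 1160445
18 3017 218125 942320
19 2450 218692 723628
20 1881 219261 504367
21 1311 219831 284536
22 739 220403 64133
23 166 64133 0

1. interest=⌊4783215·26/10000⌋=12436; principal=221142-12436=208706; balance=4783215-208706=4574509
2. interest=⌊4574509·26/10000⌋=11893; principal=221142-11893=209249; balance=4574509-209249=4365260
3. interest=⌊4365260·26/10000⌋=11349; principal=221142-11349=209793; balance=4365260-209793=4155467
4. interest=⌊4155467·26/10000⌋=10804; principal=221142-10804=210338; balance=4155467-210338=3945129
5. interest=⌊3945129·26/10000⌋=10257; principal=221142-10257=210885; balance=3945129-210885=3734244
6. interest=⌊3734244·26/10000⌋=9709; principal=221142-9709=211433; balance=3734244-211433=3522811
7. interest=⌊3522811·26/10000⌋=9159; principal=221142-9159=211983; balance=3522811-211983=3310828
8. interest=⌊3310828·26/10000⌋=8608; principal=221142-8608=212534; balance=3310828-212534=3098294
9. interest=⌊3098294·26/10000⌋=8055; principal=221142-8055=213087; balance=3098294-213087=2885207
10. interest=⌊2885207·26/10000⌋=7501; principal=221142-7501=213641; balance=2885207-213641=2671566
11. interest=⌊2671566·26/10000⌋=6946; principal=221142-6946=214196; balance=2671566-214196=2457370
12. interest=⌊2457370·26/10000⌋=6389; principal=221142-6389=214753; balance=2457370-214753=2242617
13. interest=⌊2242617·26/10000⌋=5830; principal=221142-5830=215312; balance=2242617-215312=2027305
14. interest=⌊2027305·26/10000⌋=5270; principal=221142-5270=215872; balance=2027305-215872=1811433
15. interest=⌊1811433·26/10000⌋=4709; principal=221142-4709=216433; balance=1811433-216433=1595000
16. interest=⌊1595000·26/10000⌋=4147; principal=221142-4147=216995; balance=1595000-216995=1378005
17. interest=⌊1378005·26/10000⌋=3582; principal=221142-3582=217560; balance=1378005-217560=1160445
18. interest=⌊1160445·26/10000⌋=3017; principal=221142-3017=218125; balance=1160445-218125=942320
19. interest=⌊942320·26/10000⌋=2450; principal=221142-2450=218692; balance=942320-218692=723628
20. interest=⌊723628·26/10000⌋=1881; principal=221142-1881=219261; balance=723628-219261=504367
21. interest=⌊504367·26/10000⌋=1311; principal=221142-1311=219831; balance=504367-219831=284536
22. interest=⌊284536·26/10000⌋=739; principal=221142-739=220403; balance=284536-220403=64133
23. interest=⌊64133·26/10000⌋=166; principal=min(221142-166,64133)=64133; balance=64133-64133=0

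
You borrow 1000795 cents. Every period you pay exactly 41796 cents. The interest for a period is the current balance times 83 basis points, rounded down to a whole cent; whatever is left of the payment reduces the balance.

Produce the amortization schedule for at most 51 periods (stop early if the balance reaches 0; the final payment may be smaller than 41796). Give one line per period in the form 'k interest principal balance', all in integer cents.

1 8306 33490 967305
2 8028 33768 933537
3 7748 34048 899489
4 7465 34331 865158
5 7180 34616 830542
6 6893 34903 795639
7 6603 35193 760446
8 6311 35485 724961
9 6017 35779 689182
10 5720 36076 653106
11 5420 36376 616730
12 5118 36678 580052
13 4814 36982 543070
14 4507 37289 505781
15 4197 37599 468182
16 3885 37911 430271
17 3571 38225 392046
18 3253 38543 353503
19 2934 38862 314641
20 2611 39185 275456
21 2286 39510 235946
22 1958 39838 196108
23 1627 40169 155939
24 1294 40502 115437
25 958 40838 74599
26 619 41177 33422
27 277 33422 0

1. interest=⌊1000795·83/10000⌋=8306; principal=41796-8306=33490; balance=1000795-33490=967305
2. interest=⌊967305·83/10000⌋=8028; principal=41796-8028=33768; balance=967305-33768=933537
3. interest=⌊933537·83/10000⌋=7748; principal=41796-7748=34048; balance=933537-34048=899489
4. interest=⌊899489·83/10000⌋=7465; principal=41796-7465=34331; balance=899489-34331=865158
5. interest=⌊865158·83/10000⌋=7180; principal=41796-7180=34616; balance=865158-34616=830542
6. interest=⌊830542·83/10000⌋=6893; principal=41796-6893=34903; balance=830542-34903=795639
7. interest=⌊795639·83/10000⌋=6603; principal=41796-6603=35193; balance=795639-35193=760446
8. interest=⌊760446·83/10000⌋=6311; principal=41796-6311=35485; balance=760446-35485=724961
9. interest=⌊724961·83/10000⌋=6017; principal=41796-6017=35779; balance=724961-35779=689182
10. interest=⌊689182·83/10000⌋=5720; principal=41796-5720=36076; balance=689182-36076=653106
11. interest=⌊653106·83/10000⌋=5420; principal=41796-5420=36376; balance=653106-36376=616730
12. interest=⌊616730·83/10000⌋=5118; principal=41796-5118=36678; balance=616730-36678=580052
13. interest=⌊580052·83/10000⌋=4814; principal=41796-4814=36982; balance=580052-36982=543070
14. interest=⌊543070·83/10000⌋=4507; principal=41796-4507=37289; balance=543070-37289=505781
15. interest=⌊505781·83/10000⌋=4197; principal=41796-4197=37599; balance=505781-37599=468182
16. interest=⌊468182·83/10000⌋=3885; principal=41796-3885=37911; balance=468182-37911=430271
17. interest=⌊430271·83/10000⌋=3571; principal=41796-3571=38225; balance=430271-38225=392046
18. interest=⌊392046·83/10000⌋=3253; principal=41796-3253=38543; balance=392046-38543=353503
19. interest=⌊353503·83/10000⌋=2934; principal=41796-2934=38862; balance=353503-38862=314641
20. interest=⌊314641·83/10000⌋=2611; principal=41796-2611=39185; balance=314641-39185=275456
21. interest=⌊275456·83/10000⌋=2286; principal=41796-2286=39510; balance=275456-39510=235946
22. interest=⌊235946·83/10000⌋=1958; principal=41796-1958=39838; balance=235946-39838=196108
23. interest=⌊196108·83/10000⌋=1627; principal=41796-1627=40169; balance=196108-40169=155939
24. interest=⌊155939·83/10000⌋=1294; principal=41796-1294=40502; balance=155939-40502=115437
25. interest=⌊115437·83/10000⌋=958; principal=41796-958=40838; balance=115437-40838=74599
26. interest=⌊74599·83/10000⌋=619; principal=41796-619=41177; balance=74599-41177=33422
27. interest=⌊33422·83/10000⌋=277; principal=min(41796-277,33422)=33422; balance=33422-33422=0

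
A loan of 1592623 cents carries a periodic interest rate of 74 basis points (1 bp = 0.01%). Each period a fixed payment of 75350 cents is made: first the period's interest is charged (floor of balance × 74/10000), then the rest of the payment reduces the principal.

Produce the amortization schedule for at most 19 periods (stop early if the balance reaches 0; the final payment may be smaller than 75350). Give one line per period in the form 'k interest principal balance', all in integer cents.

1 11785 63565 1529058
2 11315 64035 1465023
3 10841 64509 1400514
4 10363 64987 1335527
5 9882 65468 1270059
6 9398 65952 1204107
7 8910 66440 1137667
8 8418 66932 1070735
9 7923 67427 1003308
10 7424 67926 935382
11 6921 68429 866953
12 6415 68935 798018
13 5905 69445 728573
14 5391 69959 658614
15 4873 70477 588137
16 4352 70998 517139
17 3826 71524 445615
18 3297 72053 373562
19 2764 72586 300976

1. interest=⌊1592623·74/10000⌋=11785; principal=75350-11785=63565; balance=1592623-63565=1529058
2. interest=⌊1529058·74/10000⌋=11315; principal=75350-11315=64035; balance=1529058-64035=1465023
3. interest=⌊1465023·74/10000⌋=10841; principal=75350-10841=64509; balance=1465023-64509=1400514
4. interest=⌊1400514·74/10000⌋=10363; principal=75350-10363=64987; balance=1400514-64987=1335527
5. interest=⌊1335527·74/10000⌋=9882; principal=75350-9882=65468; balance=1335527-65468=1270059
6. interest=⌊1270059·74/10000⌋=9398; principal=75350-9398=65952; balance=1270059-65952=1204107
7. interest=⌊1204107·74/10000⌋=8910; principal=75350-8910=66440; balance=1204107-66440=1137667
8. interest=⌊1137667·74/10000⌋=8418; principal=75350-8418=66932; balance=1137667-66932=1070735
9. interest=⌊1070735·74/10000⌋=7923; principal=75350-7923=67427; balance=1070735-67427=1003308
10. interest=⌊1003308·74/10000⌋=7424; principal=75350-7424=67926; balance=1003308-67926=935382
11. interest=⌊935382·74/10000⌋=6921; principal=75350-6921=68429; balance=935382-68429=866953
12. interest=⌊866953·74/10000⌋=6415; principal=75350-6415=68935; balance=866953-68935=798018
13. interest=⌊798018·74/10000⌋=5905; principal=75350-5905=69445; balance=798018-69445=728573
14. interest=⌊728573·74/10000⌋=5391; principal=75350-5391=69959; balance=728573-69959=658614
15. interest=⌊658614·74/10000⌋=4873; principal=75350-4873=70477; balance=658614-70477=588137
16. interest=⌊588137·74/10000⌋=4352; principal=75350-4352=70998; balance=588137-70998=517139
17. interest=⌊517139·74/10000⌋=3826; principal=75350-3826=71524; balance=517139-71524=445615
18. interest=⌊445615·74/10000⌋=3297; principal=75350-3297=72053; balance=445615-72053=373562
19. interest=⌊373562·74/10000⌋=2764; principal=75350-2764=72586; balance=373562-72586=300976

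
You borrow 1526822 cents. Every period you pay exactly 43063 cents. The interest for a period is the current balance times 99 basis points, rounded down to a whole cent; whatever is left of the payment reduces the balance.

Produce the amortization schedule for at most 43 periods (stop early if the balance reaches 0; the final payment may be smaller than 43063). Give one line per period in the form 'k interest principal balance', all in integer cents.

1. interest=⌊1526822·99/10000⌋=15115; principal=43063-15115=27948; balance=1526822-27948=1498874
2. interest=⌊1498874·99/10000⌋=14838; principal=43063-14838=28225; balance=1498874-28225=1470649
3. interest=⌊1470649·99/10000⌋=14559; principal=43063-14559=28504; balance=1470649-28504=1442145
4. interest=⌊1442145·99/10000⌋=14277; principal=43063-14277=28786; balance=1442145-28786=1413359
5. interest=⌊1413359·99/10000⌋=13992; principal=43063-13992=29071; balance=1413359-29071=1384288
6. interest=⌊1384288·99/10000⌋=13704; principal=43063-13704=29359; balance=1384288-29359=1354929
7. interest=⌊1354929·99/10000⌋=13413; principal=43063-13413=29650; balance=1354929-29650=1325279
8. interest=⌊1325279·99/10000⌋=13120; principal=43063-13120=29943; balance=1325279-29943=1295336
9. interest=⌊1295336·99/10000⌋=12823; principal=43063-12823=30240; balance=1295336-30240=1265096
10. interest=⌊1265096·99/10000⌋=12524; principal=43063-12524=30539; balance=1265096-30539=1234557
11. interest=⌊1234557·99/10000⌋=12222; principal=43063-12222=30841; balance=1234557-30841=1203716
12. interest=⌊1203716·99/10000⌋=11916; principal=43063-11916=31147; balance=1203716-31147=1172569
13. interest=⌊1172569·99/10000⌋=11608; principal=43063-11608=31455; balance=1172569-31455=1141114
14. interest=⌊1141114·99/10000⌋=11297; principal=43063-11297=31766; balance=1141114-31766=1109348
15. interest=⌊1109348·99/10000⌋=10982; principal=43063-10982=32081; balance=1109348-32081=1077267
16. interest=⌊1077267·99/10000⌋=10664; principal=43063-10664=32399; balance=1077267-32399=1044868
17. interest=⌊1044868·99/10000⌋=10344; principal=43063-10344=32719; balance=1044868-32719=1012149
18. interest=⌊1012149·99/10000⌋=10020; principal=43063-10020=33043; balance=1012149-33043=979106
19. interest=⌊979106·99/10000⌋=9693; principal=43063-9693=33370; balance=979106-33370=945736
20. interest=⌊945736·99/10000⌋=9362; principal=43063-9362=33701; balance=945736-33701=912035
21. interest=⌊912035·99/10000⌋=9029; principal=43063-9029=34034; balance=912035-34034=878001
22. interest=⌊878001·99/10000⌋=8692; principal=43063-8692=34371; balance=878001-34371=843630
23. interest=⌊843630·99/10000⌋=8351; principal=43063-8351=34712; balance=843630-34712=808918
24. interest=⌊808918·99/10000⌋=8008; principal=43063-8008=35055; balance=808918-35055=773863
25. interest=⌊773863·99/10000⌋=7661; principal=43063-7661=35402; balance=773863-35402=738461
26. interest=⌊738461·99/10000⌋=7310; principal=43063-7310=35753; balance=738461-35753=702708
27. interest=⌊702708·99/10000⌋=6956; principal=43063-6956=36107; balance=702708-36107=666601
28. interest=⌊666601·99/10000⌋=6599; principal=43063-6599=36464; balance=666601-36464=630137
29. interest=⌊630137·99/10000⌋=6238; principal=43063-6238=36825; balance=630137-36825=593312
30. interest=⌊593312·99/10000⌋=5873; principal=43063-5873=37190; balance=593312-37190=556122
31. interest=⌊556122·99/10000⌋=5505; principal=43063-5505=37558; balance=556122-37558=518564
32. interest=⌊518564·99/10000⌋=5133; principal=43063-5133=37930; balance=518564-37930=480634
33. interest=⌊480634·99/10000⌋=4758; principal=43063-4758=38305; balance=480634-38305=442329
34. interest=⌊442329·99/10000⌋=4379; principal=43063-4379=38684; balance=442329-38684=403645
35. interest=⌊403645·99/10000⌋=3996; principal=43063-3996=39067; balance=403645-39067=364578
36. interest=⌊364578·99/10000⌋=3609; principal=43063-3609=39454; balance=364578-39454=325124
37. interest=⌊325124·99/10000⌋=3218; principal=43063-3218=39845; balance=325124-39845=285279
38. interest=⌊285279·99/10000⌋=2824; principal=43063-2824=40239; balance=285279-40239=245040
39. interest=⌊245040·99/10000⌋=2425; principal=43063-2425=40638; balance=245040-40638=204402
40. interest=⌊204402·99/10000⌋=2023; principal=43063-2023=41040; balance=204402-41040=163362
41. interest=⌊163362·99/10000⌋=1617; principal=43063-1617=41446; balance=163362-41446=121916
42. interest=⌊121916·99/10000⌋=1206; principal=43063-1206=41857; balance=121916-41857=80059
43. interest=⌊80059·99/10000⌋=792; principal=43063-792=42271; balance=80059-42271=37788

1 15115 27948 1498874
2 14838 28225 1470649
3 14559 28504 1442145
4 14277 28786 1413359
5 13992 29071 1384288
6 13704 29359 1354929
7 13413 29650 1325279
8 13120 29943 1295336
9 12823 30240 1265096
10 12524 30539 1234557
11 12222 30841 1203716
12 11916 31147 1172569
13 11608 31455 1141114
14 11297 31766 1109348
15 10982 32081 1077267
16 10664 32399 1044868
17 10344 32719 1012149
18 10020 33043 979106
19 9693 33370 945736
20 9362 33701 912035
21 9029 34034 878001
22 8692 34371 843630
23 8351 34712 808918
24 8008 35055 773863
25 7661 35402 738461
26 7310 35753 702708
27 6956 36107 666601
28 6599 36464 630137
29 6238 36825 593312
30 5873 37190 556122
31 5505 37558 518564
32 5133 37930 480634
33 4758 38305 442329
34 4379 38684 403645
35 3996 39067 364578
36 3609 39454 325124
37 3218 39845 285279
38 2824 40239 245040
39 2425 40638 204402
40 2023 41040 163362
41 1617 41446 121916
42 1206 41857 80059
43 792 42271 37788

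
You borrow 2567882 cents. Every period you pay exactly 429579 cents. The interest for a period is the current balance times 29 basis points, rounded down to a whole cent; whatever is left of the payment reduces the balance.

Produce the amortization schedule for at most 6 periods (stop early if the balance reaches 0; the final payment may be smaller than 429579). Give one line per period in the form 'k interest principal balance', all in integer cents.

1 7446 422133 2145749
2 6222 423357 1722392
3 4994 424585 1297807
4 3763 425816 871991
5 2528 427051 444940
6 1290 428289 16651

1. interest=⌊2567882·29/10000⌋=7446; principal=429579-7446=422133; balance=2567882-422133=2145749
2. interest=⌊2145749·29/10000⌋=6222; principal=429579-6222=423357; balance=2145749-423357=1722392
3. interest=⌊1722392·29/10000⌋=4994; principal=429579-4994=424585; balance=1722392-424585=1297807
4. interest=⌊1297807·29/10000⌋=3763; principal=429579-3763=425816; balance=1297807-425816=871991
5. interest=⌊871991·29/10000⌋=2528; principal=429579-2528=427051; balance=871991-427051=444940
6. interest=⌊444940·29/10000⌋=1290; principal=429579-1290=428289; balance=444940-428289=16651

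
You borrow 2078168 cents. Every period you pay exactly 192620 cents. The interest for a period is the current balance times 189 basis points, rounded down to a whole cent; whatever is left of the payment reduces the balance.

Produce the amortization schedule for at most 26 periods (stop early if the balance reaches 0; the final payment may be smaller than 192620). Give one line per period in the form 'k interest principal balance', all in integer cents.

1 39277 153343 1924825
2 36379 156241 1768584
3 33426 159194 1609390
4 30417 162203 1447187
5 27351 165269 1281918
6 24228 168392 1113526
7 21045 171575 941951
8 17802 174818 767133
9 14498 178122 589011
10 11132 181488 407523
11 7702 184918 222605
12 4207 188413 34192
13 646 34192 0

1. interest=⌊2078168·189/10000⌋=39277; principal=192620-39277=153343; balance=2078168-153343=1924825
2. interest=⌊1924825·189/10000⌋=36379; principal=192620-36379=156241; balance=1924825-156241=1768584
3. interest=⌊1768584·189/10000⌋=33426; principal=192620-33426=159194; balance=1768584-159194=1609390
4. interest=⌊1609390·189/10000⌋=30417; principal=192620-30417=162203; balance=1609390-162203=1447187
5. interest=⌊1447187·189/10000⌋=27351; principal=192620-27351=165269; balance=1447187-165269=1281918
6. interest=⌊1281918·189/10000⌋=24228; principal=192620-24228=168392; balance=1281918-168392=1113526
7. interest=⌊1113526·189/10000⌋=21045; principal=192620-21045=171575; balance=1113526-171575=941951
8. interest=⌊941951·189/10000⌋=17802; principal=192620-17802=174818; balance=941951-174818=767133
9. interest=⌊767133·189/10000⌋=14498; principal=192620-14498=178122; balance=767133-178122=589011
10. interest=⌊589011·189/10000⌋=11132; principal=192620-11132=181488; balance=589011-181488=407523
11. interest=⌊407523·189/10000⌋=7702; principal=192620-7702=184918; balance=407523-184918=222605
12. interest=⌊222605·189/10000⌋=4207; principal=192620-4207=188413; balance=222605-188413=34192
13. interest=⌊34192·189/10000⌋=646; principal=min(192620-646,34192)=34192; balance=34192-34192=0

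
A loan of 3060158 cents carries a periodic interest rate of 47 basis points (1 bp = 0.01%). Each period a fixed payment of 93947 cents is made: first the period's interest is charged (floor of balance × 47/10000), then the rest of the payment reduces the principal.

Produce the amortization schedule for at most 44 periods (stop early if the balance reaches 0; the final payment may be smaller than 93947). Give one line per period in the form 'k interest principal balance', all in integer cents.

1 14382 79565 2980593
2 14008 79939 2900654
3 13633 80314 2820340
4 13255 80692 2739648
5 12876 81071 2658577
6 12495 81452 2577125
7 12112 81835 2495290
8 11727 82220 2413070
9 11341 82606 2330464
10 10953 82994 2247470
11 10563 83384 2164086
12 10171 83776 2080310
13 9777 84170 1996140
14 9381 84566 1911574
15 8984 84963 1826611
16 8585 85362 1741249
17 8183 85764 1655485
18 7780 86167 1569318
19 7375 86572 1482746
20 6968 86979 1395767
21 6560 87387 1308380
22 6149 87798 1220582
23 5736 88211 1132371
24 5322 88625 1043746
25 4905 89042 954704
26 4487 89460 865244
27 4066 89881 775363
28 3644 90303 685060
29 3219 90728 594332
30 2793 91154 503178
31 2364 91583 411595
32 1934 92013 319582
33 1502 92445 227137
34 1067 92880 134257
35 631 93316 40941
36 192 40941 0

1. interest=⌊3060158·47/10000⌋=14382; principal=93947-14382=79565; balance=3060158-79565=2980593
2. interest=⌊2980593·47/10000⌋=14008; principal=93947-14008=79939; balance=2980593-79939=2900654
3. interest=⌊2900654·47/10000⌋=13633; principal=93947-13633=80314; balance=2900654-80314=2820340
4. interest=⌊2820340·47/10000⌋=13255; principal=93947-13255=80692; balance=2820340-80692=2739648
5. interest=⌊2739648·47/10000⌋=12876; principal=93947-12876=81071; balance=2739648-81071=2658577
6. interest=⌊2658577·47/10000⌋=12495; principal=93947-12495=81452; balance=2658577-81452=2577125
7. interest=⌊2577125·47/10000⌋=12112; principal=93947-12112=81835; balance=2577125-81835=2495290
8. interest=⌊2495290·47/10000⌋=11727; principal=93947-11727=82220; balance=2495290-82220=2413070
9. interest=⌊2413070·47/10000⌋=11341; principal=93947-11341=82606; balance=2413070-82606=2330464
10. interest=⌊2330464·47/10000⌋=10953; principal=93947-10953=82994; balance=2330464-82994=2247470
11. interest=⌊2247470·47/10000⌋=10563; principal=93947-10563=83384; balance=2247470-83384=2164086
12. interest=⌊2164086·47/10000⌋=10171; principal=93947-10171=83776; balance=2164086-83776=2080310
13. interest=⌊2080310·47/10000⌋=9777; principal=93947-9777=84170; balance=2080310-84170=1996140
14. interest=⌊1996140·47/10000⌋=9381; principal=93947-9381=84566; balance=1996140-84566=1911574
15. interest=⌊1911574·47/10000⌋=8984; principal=93947-8984=84963; balance=1911574-84963=1826611
16. interest=⌊1826611·47/10000⌋=8585; principal=93947-8585=85362; balance=1826611-85362=1741249
17. interest=⌊1741249·47/10000⌋=8183; principal=93947-8183=85764; balance=1741249-85764=1655485
18. interest=⌊1655485·47/10000⌋=7780; principal=93947-7780=86167; balance=1655485-86167=1569318
19. interest=⌊1569318·47/10000⌋=7375; principal=93947-7375=86572; balance=1569318-86572=1482746
20. interest=⌊1482746·47/10000⌋=6968; principal=93947-6968=86979; balance=1482746-86979=1395767
21. interest=⌊1395767·47/10000⌋=6560; principal=93947-6560=87387; balance=1395767-87387=1308380
22. interest=⌊1308380·47/10000⌋=6149; principal=93947-6149=87798; balance=1308380-87798=1220582
23. interest=⌊1220582·47/10000⌋=5736; principal=93947-5736=88211; balance=1220582-88211=1132371
24. interest=⌊1132371·47/10000⌋=5322; principal=93947-5322=88625; balance=1132371-88625=1043746
25. interest=⌊1043746·47/10000⌋=4905; principal=93947-4905=89042; balance=1043746-89042=954704
26. interest=⌊954704·47/10000⌋=4487; principal=93947-4487=89460; balance=954704-89460=865244
27. interest=⌊865244·47/10000⌋=4066; principal=93947-4066=89881; balance=865244-89881=775363
28. interest=⌊775363·47/10000⌋=3644; principal=93947-3644=90303; balance=775363-90303=685060
29. interest=⌊685060·47/10000⌋=3219; principal=93947-3219=90728; balance=685060-90728=594332
30. interest=⌊594332·47/10000⌋=2793; principal=93947-2793=91154; balance=594332-91154=503178
31. interest=⌊503178·47/10000⌋=2364; principal=93947-2364=91583; balance=503178-91583=411595
32. interest=⌊411595·47/10000⌋=1934; principal=93947-1934=92013; balance=411595-92013=319582
33. interest=⌊319582·47/10000⌋=1502; principal=93947-1502=92445; balance=319582-92445=227137
34. interest=⌊227137·47/10000⌋=1067; principal=93947-1067=92880; balance=227137-92880=134257
35. interest=⌊134257·47/10000⌋=631; principal=93947-631=93316; balance=134257-93316=40941
36. interest=⌊40941·47/10000⌋=192; principal=min(93947-192,40941)=40941; balance=40941-40941=0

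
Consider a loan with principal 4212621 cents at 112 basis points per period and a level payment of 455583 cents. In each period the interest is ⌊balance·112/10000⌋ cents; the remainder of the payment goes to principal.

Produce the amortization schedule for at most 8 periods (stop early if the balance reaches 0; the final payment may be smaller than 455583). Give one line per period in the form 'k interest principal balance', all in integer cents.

1. interest=⌊4212621·112/10000⌋=47181; principal=455583-47181=408402; balance=4212621-408402=3804219
2. interest=⌊3804219·112/10000⌋=42607; principal=455583-42607=412976; balance=3804219-412976=3391243
3. interest=⌊3391243·112/10000⌋=37981; principal=455583-37981=417602; balance=3391243-417602=2973641
4. interest=⌊2973641·112/10000⌋=33304; principal=455583-33304=422279; balance=2973641-422279=2551362
5. interest=⌊2551362·112/10000⌋=28575; principal=455583-28575=427008; balance=2551362-427008=2124354
6. interest=⌊2124354·112/10000⌋=23792; principal=455583-23792=431791; balance=2124354-431791=1692563
7. interest=⌊1692563·112/10000⌋=18956; principal=455583-18956=436627; balance=1692563-436627=1255936
8. interest=⌊1255936·112/10000⌋=14066; principal=455583-14066=441517; balance=1255936-441517=814419

1 47181 408402 3804219
2 42607 412976 3391243
3 37981 417602 2973641
4 33304 422279 2551362
5 28575 427008 2124354
6 23792 431791 1692563
7 18956 436627 1255936
8 14066 441517 814419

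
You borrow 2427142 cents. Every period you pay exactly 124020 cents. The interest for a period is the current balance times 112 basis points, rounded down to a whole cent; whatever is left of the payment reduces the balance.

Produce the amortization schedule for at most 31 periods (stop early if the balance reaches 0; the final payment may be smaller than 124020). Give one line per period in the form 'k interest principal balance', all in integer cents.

1. interest=⌊2427142·112/10000⌋=27183; principal=124020-27183=96837; balance=2427142-96837=2330305
2. interest=⌊2330305·112/10000⌋=26099; principal=124020-26099=97921; balance=2330305-97921=2232384
3. interest=⌊2232384·112/10000⌋=25002; principal=124020-25002=99018; balance=2232384-99018=2133366
4. interest=⌊2133366·112/10000⌋=23893; principal=124020-23893=100127; balance=2133366-100127=2033239
5. interest=⌊2033239·112/10000⌋=22772; principal=124020-22772=101248; balance=2033239-101248=1931991
6. interest=⌊1931991·112/10000⌋=21638; principal=124020-21638=102382; balance=1931991-102382=1829609
7. interest=⌊1829609·112/10000⌋=20491; principal=124020-20491=103529; balance=1829609-103529=1726080
8. interest=⌊1726080·112/10000⌋=19332; principal=124020-19332=104688; balance=1726080-104688=1621392
9. interest=⌊1621392·112/10000⌋=18159; principal=124020-18159=105861; balance=1621392-105861=1515531
10. interest=⌊1515531·112/10000⌋=16973; principal=124020-16973=107047; balance=1515531-107047=1408484
11. interest=⌊1408484·112/10000⌋=15775; principal=124020-15775=108245; balance=1408484-108245=1300239
12. interest=⌊1300239·112/10000⌋=14562; principal=124020-14562=109458; balance=1300239-109458=1190781
13. interest=⌊1190781·112/10000⌋=13336; principal=124020-13336=110684; balance=1190781-110684=1080097
14. interest=⌊1080097·112/10000⌋=12097; principal=124020-12097=111923; balance=1080097-111923=968174
15. interest=⌊968174·112/10000⌋=10843; principal=124020-10843=113177; balance=968174-113177=854997
16. interest=⌊854997·112/10000⌋=9575; principal=124020-9575=114445; balance=854997-114445=740552
17. interest=⌊740552·112/10000⌋=8294; principal=124020-8294=115726; balance=740552-115726=624826
18. interest=⌊624826·112/10000⌋=6998; principal=124020-6998=117022; balance=624826-117022=507804
19. interest=⌊507804·112/10000⌋=5687; principal=124020-5687=118333; balance=507804-118333=389471
20. interest=⌊389471·112/10000⌋=4362; principal=124020-4362=119658; balance=389471-119658=269813
21. interest=⌊269813·112/10000⌋=3021; principal=124020-3021=120999; balance=269813-120999=148814
22. interest=⌊148814·112/10000⌋=1666; principal=124020-1666=122354; balance=148814-122354=26460
23. interest=⌊26460·112/10000⌋=296; principal=min(124020-296,26460)=26460; balance=26460-26460=0

1 27183 96837 2330305
2 26099 97921 2232384
3 25002 99018 2133366
4 23893 100127 2033239
5 22772 101248 1931991
6 21638 102382 1829609
7 20491 103529 1726080
8 19332 104688 1621392
9 18159 105861 1515531
10 16973 107047 1408484
11 15775 108245 1300239
12 14562 109458 1190781
13 13336 110684 1080097
14 12097 111923 968174
15 10843 113177 854997
16 9575 114445 740552
17 8294 115726 624826
18 6998 117022 507804
19 5687 118333 389471
20 4362 119658 269813
21 3021 120999 148814
22 1666 122354 26460
23 296 26460 0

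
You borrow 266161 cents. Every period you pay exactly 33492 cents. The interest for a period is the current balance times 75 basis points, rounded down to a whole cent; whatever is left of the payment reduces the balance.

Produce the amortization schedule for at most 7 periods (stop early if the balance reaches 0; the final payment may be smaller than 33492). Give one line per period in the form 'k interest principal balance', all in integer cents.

1. interest=⌊266161·75/10000⌋=1996; principal=33492-1996=31496; balance=266161-31496=234665
2. interest=⌊234665·75/10000⌋=1759; principal=33492-1759=31733; balance=234665-31733=202932
3. interest=⌊202932·75/10000⌋=1521; principal=33492-1521=31971; balance=202932-31971=170961
4. interest=⌊170961·75/10000⌋=1282; principal=33492-1282=32210; balance=170961-32210=138751
5. interest=⌊138751·75/10000⌋=1040; principal=33492-1040=32452; balance=138751-32452=106299
6. interest=⌊106299·75/10000⌋=797; principal=33492-797=32695; balance=106299-32695=73604
7. interest=⌊73604·75/10000⌋=552; principal=33492-552=32940; balance=73604-32940=40664

1 1996 31496 234665
2 1759 31733 202932
3 1521 31971 170961
4 1282 32210 138751
5 1040 32452 106299
6 797 32695 73604
7 552 32940 40664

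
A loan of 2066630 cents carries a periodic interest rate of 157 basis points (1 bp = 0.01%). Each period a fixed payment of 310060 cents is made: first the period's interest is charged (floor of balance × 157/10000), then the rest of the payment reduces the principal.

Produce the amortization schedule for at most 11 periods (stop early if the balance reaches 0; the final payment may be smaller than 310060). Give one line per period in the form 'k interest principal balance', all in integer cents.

1. interest=⌊2066630·157/10000⌋=32446; principal=310060-32446=277614; balance=2066630-277614=1789016
2. interest=⌊1789016·157/10000⌋=28087; principal=310060-28087=281973; balance=1789016-281973=1507043
3. interest=⌊1507043·157/10000⌋=23660; principal=310060-23660=286400; balance=1507043-286400=1220643
4. interest=⌊1220643·157/10000⌋=19164; principal=310060-19164=290896; balance=1220643-290896=929747
5. interest=⌊929747·157/10000⌋=14597; principal=310060-14597=295463; balance=929747-295463=634284
6. interest=⌊634284·157/10000⌋=9958; principal=310060-9958=300102; balance=634284-300102=334182
7. interest=⌊334182·157/10000⌋=5246; principal=310060-5246=304814; balance=334182-304814=29368
8. interest=⌊29368·157/10000⌋=461; principal=min(310060-461,29368)=29368; balance=29368-29368=0

1 32446 277614 1789016
2 28087 281973 1507043
3 23660 286400 1220643
4 19164 290896 929747
5 14597 295463 634284
6 9958 300102 334182
7 5246 304814 29368
8 461 29368 0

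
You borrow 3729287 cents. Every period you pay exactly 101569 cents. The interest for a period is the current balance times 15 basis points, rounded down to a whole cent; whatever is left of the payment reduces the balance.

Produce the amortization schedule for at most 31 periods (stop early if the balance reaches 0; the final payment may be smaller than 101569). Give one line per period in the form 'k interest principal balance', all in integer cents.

1. interest=⌊3729287·15/10000⌋=5593; principal=101569-5593=95976; balance=3729287-95976=3633311
2. interest=⌊3633311·15/10000⌋=5449; principal=101569-5449=96120; balance=3633311-96120=3537191
3. interest=⌊3537191·15/10000⌋=5305; principal=101569-5305=96264; balance=3537191-96264=3440927
4. interest=⌊3440927·15/10000⌋=5161; principal=101569-5161=96408; balance=3440927-96408=3344519
5. interest=⌊3344519·15/10000⌋=5016; principal=101569-5016=96553; balance=3344519-96553=3247966
6. interest=⌊3247966·15/10000⌋=4871; principal=101569-4871=96698; balance=3247966-96698=3151268
7. interest=⌊3151268·15/10000⌋=4726; principal=101569-4726=96843; balance=3151268-96843=3054425
8. interest=⌊3054425·15/10000⌋=4581; principal=101569-4581=96988; balance=3054425-96988=2957437
9. interest=⌊2957437·15/10000⌋=4436; principal=101569-4436=97133; balance=2957437-97133=2860304
10. interest=⌊2860304·15/10000⌋=4290; principal=101569-4290=97279; balance=2860304-97279=2763025
11. interest=⌊2763025·15/10000⌋=4144; principal=101569-4144=97425; balance=2763025-97425=2665600
12. interest=⌊2665600·15/10000⌋=3998; principal=101569-3998=97571; balance=2665600-97571=2568029
13. interest=⌊2568029·15/10000⌋=3852; principal=101569-3852=97717; balance=2568029-97717=2470312
14. interest=⌊2470312·15/10000⌋=3705; principal=101569-3705=97864; balance=2470312-97864=2372448
15. interest=⌊2372448·15/10000⌋=3558; principal=101569-3558=98011; balance=2372448-98011=2274437
16. interest=⌊2274437·15/10000⌋=3411; principal=101569-3411=98158; balance=2274437-98158=2176279
17. interest=⌊2176279·15/10000⌋=3264; principal=101569-3264=98305; balance=2176279-98305=2077974
18. interest=⌊2077974·15/10000⌋=3116; principal=101569-3116=98453; balance=2077974-98453=1979521
19. interest=⌊1979521·15/10000⌋=2969; principal=101569-2969=98600; balance=1979521-98600=1880921
20. interest=⌊1880921·15/10000⌋=2821; principal=101569-2821=98748; balance=1880921-98748=1782173
21. interest=⌊1782173·15/10000⌋=2673; principal=101569-2673=98896; balance=1782173-98896=1683277
22. interest=⌊1683277·15/10000⌋=2524; principal=101569-2524=99045; balance=1683277-99045=1584232
23. interest=⌊1584232·15/10000⌋=2376; principal=101569-2376=99193; balance=1584232-99193=1485039
24. interest=⌊1485039·15/10000⌋=2227; principal=101569-2227=99342; balance=1485039-99342=1385697
25. interest=⌊1385697·15/10000⌋=2078; principal=101569-2078=99491; balance=1385697-99491=1286206
26. interest=⌊1286206·15/10000⌋=1929; principal=101569-1929=99640; balance=1286206-99640=1186566
27. interest=⌊1186566·15/10000⌋=1779; principal=101569-1779=99790; balance=1186566-99790=1086776
28. interest=⌊1086776·15/10000⌋=1630; principal=101569-1630=99939; balance=1086776-99939=986837
29. interest=⌊986837·15/10000⌋=1480; principal=101569-1480=100089; balance=986837-100089=886748
30. interest=⌊886748·15/10000⌋=1330; principal=101569-1330=100239; balance=886748-100239=786509
31. interest=⌊786509·15/10000⌋=1179; principal=101569-1179=100390; balance=786509-100390=686119

1 5593 95976 3633311
2 5449 96120 3537191
3 5305 96264 3440927
4 5161 96408 3344519
5 5016 96553 3247966
6 4871 96698 3151268
7 4726 96843 3054425
8 4581 96988 2957437
9 4436 97133 2860304
10 4290 97279 2763025
11 4144 97425 2665600
12 3998 97571 2568029
13 3852 97717 2470312
14 3705 97864 2372448
15 3558 98011 2274437
16 3411 98158 2176279
17 3264 98305 2077974
18 3116 98453 1979521
19 2969 98600 1880921
20 2821 98748 1782173
21 2673 98896 1683277
22 2524 99045 1584232
23 2376 99193 1485039
24 2227 99342 1385697
25 2078 99491 1286206
26 1929 99640 1186566
27 1779 99790 1086776
28 1630 99939 986837
29 1480 100089 886748
30 1330 100239 786509
31 1179 100390 686119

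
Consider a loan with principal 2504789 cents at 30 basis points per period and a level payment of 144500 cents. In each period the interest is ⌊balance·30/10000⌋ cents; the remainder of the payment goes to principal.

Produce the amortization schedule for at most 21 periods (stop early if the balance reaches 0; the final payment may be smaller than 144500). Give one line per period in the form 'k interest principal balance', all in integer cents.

1 7514 136986 2367803
2 7103 137397 2230406
3 6691 137809 2092597
4 6277 138223 1954374
5 5863 138637 1815737
6 5447 139053 1676684
7 5030 139470 1537214
8 4611 139889 1397325
9 4191 140309 1257016
10 3771 140729 1116287
11 3348 141152 975135
12 2925 141575 833560
13 2500 142000 691560
14 2074 142426 549134
15 1647 142853 406281
16 1218 143282 262999
17 788 143712 119287
18 357 119287 0

1. interest=⌊2504789·30/10000⌋=7514; principal=144500-7514=136986; balance=2504789-136986=2367803
2. interest=⌊2367803·30/10000⌋=7103; principal=144500-7103=137397; balance=2367803-137397=2230406
3. interest=⌊2230406·30/10000⌋=6691; principal=144500-6691=137809; balance=2230406-137809=2092597
4. interest=⌊2092597·30/10000⌋=6277; principal=144500-6277=138223; balance=2092597-138223=1954374
5. interest=⌊1954374·30/10000⌋=5863; principal=144500-5863=138637; balance=1954374-138637=1815737
6. interest=⌊1815737·30/10000⌋=5447; principal=144500-5447=139053; balance=1815737-139053=1676684
7. interest=⌊1676684·30/10000⌋=5030; principal=144500-5030=139470; balance=1676684-139470=1537214
8. interest=⌊1537214·30/10000⌋=4611; principal=144500-4611=139889; balance=1537214-139889=1397325
9. interest=⌊1397325·30/10000⌋=4191; principal=144500-4191=140309; balance=1397325-140309=1257016
10. interest=⌊1257016·30/10000⌋=3771; principal=144500-3771=140729; balance=1257016-140729=1116287
11. interest=⌊1116287·30/10000⌋=3348; principal=144500-3348=141152; balance=1116287-141152=975135
12. interest=⌊975135·30/10000⌋=2925; principal=144500-2925=141575; balance=975135-141575=833560
13. interest=⌊833560·30/10000⌋=2500; principal=144500-2500=142000; balance=833560-142000=691560
14. interest=⌊691560·30/10000⌋=2074; principal=144500-2074=142426; balance=691560-142426=549134
15. interest=⌊549134·30/10000⌋=1647; principal=144500-1647=142853; balance=549134-142853=406281
16. interest=⌊406281·30/10000⌋=1218; principal=144500-1218=143282; balance=406281-143282=262999
17. interest=⌊262999·30/10000⌋=788; principal=144500-788=143712; balance=262999-143712=119287
18. interest=⌊119287·30/10000⌋=357; principal=min(144500-357,119287)=119287; balance=119287-119287=0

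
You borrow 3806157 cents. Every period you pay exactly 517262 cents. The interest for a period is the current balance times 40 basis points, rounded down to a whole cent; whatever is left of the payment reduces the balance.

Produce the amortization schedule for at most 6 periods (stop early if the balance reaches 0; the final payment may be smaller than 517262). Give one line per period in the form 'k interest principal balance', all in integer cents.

1 15224 502038 3304119
2 13216 504046 2800073
3 11200 506062 2294011
4 9176 508086 1785925
5 7143 510119 1275806
6 5103 512159 763647

1. interest=⌊3806157·40/10000⌋=15224; principal=517262-15224=502038; balance=3806157-502038=3304119
2. interest=⌊3304119·40/10000⌋=13216; principal=517262-13216=504046; balance=3304119-504046=2800073
3. interest=⌊2800073·40/10000⌋=11200; principal=517262-11200=506062; balance=2800073-506062=2294011
4. interest=⌊2294011·40/10000⌋=9176; principal=517262-9176=508086; balance=2294011-508086=1785925
5. interest=⌊1785925·40/10000⌋=7143; principal=517262-7143=510119; balance=1785925-510119=1275806
6. interest=⌊1275806·40/10000⌋=5103; principal=517262-5103=512159; balance=1275806-512159=763647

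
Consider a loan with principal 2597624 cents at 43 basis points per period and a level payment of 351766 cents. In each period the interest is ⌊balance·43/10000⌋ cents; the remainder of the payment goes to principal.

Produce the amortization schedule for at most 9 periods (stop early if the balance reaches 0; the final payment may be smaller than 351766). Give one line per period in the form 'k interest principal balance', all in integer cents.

1. interest=⌊2597624·43/10000⌋=11169; principal=351766-11169=340597; balance=2597624-340597=2257027
2. interest=⌊2257027·43/10000⌋=9705; principal=351766-9705=342061; balance=2257027-342061=1914966
3. interest=⌊1914966·43/10000⌋=8234; principal=351766-8234=343532; balance=1914966-343532=1571434
4. interest=⌊1571434·43/10000⌋=6757; principal=351766-6757=345009; balance=1571434-345009=1226425
5. interest=⌊1226425·43/10000⌋=5273; principal=351766-5273=346493; balance=1226425-346493=879932
6. interest=⌊879932·43/10000⌋=3783; principal=351766-3783=347983; balance=879932-347983=531949
7. interest=⌊531949·43/10000⌋=2287; principal=351766-2287=349479; balance=531949-349479=182470
8. interest=⌊182470·43/10000⌋=784; principal=min(351766-784,182470)=182470; balance=182470-182470=0

1 11169 340597 2257027
2 9705 342061 1914966
3 8234 343532 1571434
4 6757 345009 1226425
5 5273 346493 879932
6 3783 347983 531949
7 2287 349479 182470
8 784 182470 0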